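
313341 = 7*44763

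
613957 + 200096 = 814053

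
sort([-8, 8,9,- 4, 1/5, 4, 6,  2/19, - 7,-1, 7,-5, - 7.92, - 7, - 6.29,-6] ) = [-8 , - 7.92, - 7, - 7,  -  6.29,- 6, - 5,-4, - 1,2/19,1/5, 4,  6,7, 8,9 ]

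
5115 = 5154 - 39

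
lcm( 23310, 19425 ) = 116550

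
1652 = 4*413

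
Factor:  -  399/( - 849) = 7^1 * 19^1 * 283^( - 1 ) = 133/283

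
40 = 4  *10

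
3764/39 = 3764/39= 96.51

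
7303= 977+6326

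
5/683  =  5/683 = 0.01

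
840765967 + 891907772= 1732673739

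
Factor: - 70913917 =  - 157^1*451681^1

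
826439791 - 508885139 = 317554652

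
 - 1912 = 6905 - 8817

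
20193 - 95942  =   - 75749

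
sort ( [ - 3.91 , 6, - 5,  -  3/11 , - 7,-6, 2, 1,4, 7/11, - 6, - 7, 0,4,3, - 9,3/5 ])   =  [- 9, - 7, - 7, - 6 , -6, - 5, - 3.91,- 3/11, 0, 3/5, 7/11, 1, 2, 3,4,4, 6]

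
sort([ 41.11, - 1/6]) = [-1/6, 41.11 ] 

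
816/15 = 54 + 2/5 = 54.40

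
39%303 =39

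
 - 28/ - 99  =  28/99 = 0.28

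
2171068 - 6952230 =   -  4781162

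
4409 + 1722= 6131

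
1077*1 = 1077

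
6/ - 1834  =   - 1 + 914/917 = -0.00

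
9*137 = 1233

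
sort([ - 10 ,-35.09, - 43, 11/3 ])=[ - 43,  -  35.09, - 10, 11/3]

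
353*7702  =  2718806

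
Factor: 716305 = 5^1*143261^1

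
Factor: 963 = 3^2*107^1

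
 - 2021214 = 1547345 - 3568559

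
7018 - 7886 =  - 868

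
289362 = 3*96454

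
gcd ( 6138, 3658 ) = 62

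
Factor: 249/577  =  3^1 * 83^1*577^( - 1 )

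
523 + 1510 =2033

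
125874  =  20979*6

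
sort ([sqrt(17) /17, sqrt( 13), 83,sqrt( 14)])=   [ sqrt( 17)/17 , sqrt( 13), sqrt( 14) , 83]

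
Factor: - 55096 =-2^3*71^1 * 97^1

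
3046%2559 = 487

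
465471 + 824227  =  1289698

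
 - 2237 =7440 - 9677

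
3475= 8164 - 4689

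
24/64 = 3/8  =  0.38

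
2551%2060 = 491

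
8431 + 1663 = 10094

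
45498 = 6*7583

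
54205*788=42713540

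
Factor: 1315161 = 3^2*19^1*7691^1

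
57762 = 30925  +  26837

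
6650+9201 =15851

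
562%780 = 562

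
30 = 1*30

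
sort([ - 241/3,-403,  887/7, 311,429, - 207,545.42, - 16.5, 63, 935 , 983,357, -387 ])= [-403, - 387 , - 207, - 241/3,-16.5, 63 , 887/7, 311  ,  357, 429, 545.42, 935,  983 ]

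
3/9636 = 1/3212 = 0.00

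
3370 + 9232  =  12602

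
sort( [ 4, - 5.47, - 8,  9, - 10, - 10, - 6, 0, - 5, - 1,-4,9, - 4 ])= [ - 10,  -  10 ,  -  8,-6, - 5.47, - 5, - 4,  -  4, - 1 , 0, 4,9, 9] 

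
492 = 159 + 333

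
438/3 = 146 = 146.00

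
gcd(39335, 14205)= 5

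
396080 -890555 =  - 494475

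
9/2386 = 9/2386 = 0.00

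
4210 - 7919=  - 3709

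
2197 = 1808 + 389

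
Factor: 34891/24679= 29^(  -  1) * 41^1=41/29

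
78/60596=39/30298=0.00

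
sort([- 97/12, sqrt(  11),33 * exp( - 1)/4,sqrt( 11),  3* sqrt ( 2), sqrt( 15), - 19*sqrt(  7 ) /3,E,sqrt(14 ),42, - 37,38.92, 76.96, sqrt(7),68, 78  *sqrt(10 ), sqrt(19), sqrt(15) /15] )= [ - 37, -19*sqrt( 7)/3,-97/12, sqrt(15)/15, sqrt(7 ),E,33 *exp( - 1) /4, sqrt( 11),sqrt(11 ), sqrt(14 ), sqrt(15), 3*sqrt (2),sqrt(19) , 38.92,42, 68, 76.96,78 * sqrt(10)]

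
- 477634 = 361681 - 839315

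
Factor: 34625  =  5^3 * 277^1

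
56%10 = 6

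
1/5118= 1/5118 = 0.00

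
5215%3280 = 1935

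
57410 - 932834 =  - 875424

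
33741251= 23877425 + 9863826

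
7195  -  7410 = -215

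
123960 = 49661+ 74299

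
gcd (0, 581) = 581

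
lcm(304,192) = 3648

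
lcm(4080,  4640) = 236640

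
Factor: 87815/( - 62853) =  - 3^( -1 )*5^1 * 13^1*41^( - 1)*73^( - 1 )*193^1 = -12545/8979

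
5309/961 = 5  +  504/961 = 5.52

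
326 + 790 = 1116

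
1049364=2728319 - 1678955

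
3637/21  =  173 + 4/21 = 173.19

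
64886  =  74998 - 10112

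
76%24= 4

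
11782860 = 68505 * 172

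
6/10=3/5= 0.60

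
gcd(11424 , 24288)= 96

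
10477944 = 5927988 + 4549956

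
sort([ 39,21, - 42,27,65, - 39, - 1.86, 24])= [ - 42, - 39,-1.86, 21, 24, 27,39,65 ]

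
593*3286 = 1948598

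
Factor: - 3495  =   - 3^1*5^1  *  233^1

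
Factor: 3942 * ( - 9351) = -36861642 = - 2^1 * 3^5*73^1*1039^1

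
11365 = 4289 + 7076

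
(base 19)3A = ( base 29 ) 29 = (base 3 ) 2111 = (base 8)103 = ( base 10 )67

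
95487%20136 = 14943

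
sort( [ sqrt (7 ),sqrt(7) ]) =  [sqrt(7),sqrt( 7)]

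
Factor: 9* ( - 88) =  - 2^3*3^2*11^1 = - 792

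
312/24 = 13  =  13.00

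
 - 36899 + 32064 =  - 4835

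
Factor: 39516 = 2^2*3^1 * 37^1*89^1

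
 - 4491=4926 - 9417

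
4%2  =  0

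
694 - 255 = 439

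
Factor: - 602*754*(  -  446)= 202442968= 2^3*7^1*13^1*29^1*43^1*223^1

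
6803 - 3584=3219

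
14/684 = 7/342 = 0.02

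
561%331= 230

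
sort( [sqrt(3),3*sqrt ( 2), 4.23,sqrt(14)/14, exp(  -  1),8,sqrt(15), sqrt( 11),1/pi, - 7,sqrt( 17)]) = [ - 7 , sqrt(14 )/14,1/pi,exp(  -  1), sqrt(3),  sqrt(11), sqrt( 15),sqrt(17),4.23,3*sqrt(2),8] 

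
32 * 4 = 128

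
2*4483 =8966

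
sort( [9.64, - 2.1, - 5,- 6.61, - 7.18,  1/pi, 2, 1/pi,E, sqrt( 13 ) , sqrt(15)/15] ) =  [ - 7.18, - 6.61, - 5, - 2.1,  sqrt( 15)/15, 1/pi, 1/pi, 2, E,sqrt (13 ), 9.64] 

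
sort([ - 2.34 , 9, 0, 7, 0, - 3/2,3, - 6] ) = [ - 6,-2.34, - 3/2,0 , 0, 3, 7,9]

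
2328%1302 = 1026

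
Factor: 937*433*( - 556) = -225580876 = - 2^2*139^1*  433^1*937^1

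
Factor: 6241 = 79^2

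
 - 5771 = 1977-7748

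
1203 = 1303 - 100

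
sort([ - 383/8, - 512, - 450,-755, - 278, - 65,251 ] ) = [ - 755 , - 512, - 450, - 278, - 65, - 383/8,251] 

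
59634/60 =993  +  9/10 =993.90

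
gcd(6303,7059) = 3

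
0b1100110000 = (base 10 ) 816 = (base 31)QA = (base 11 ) 682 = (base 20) 20g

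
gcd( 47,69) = 1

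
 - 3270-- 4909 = 1639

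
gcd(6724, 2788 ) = 164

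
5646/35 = 5646/35 = 161.31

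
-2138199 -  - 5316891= 3178692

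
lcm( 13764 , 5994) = 371628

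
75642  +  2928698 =3004340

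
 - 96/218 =-1 + 61/109 = -0.44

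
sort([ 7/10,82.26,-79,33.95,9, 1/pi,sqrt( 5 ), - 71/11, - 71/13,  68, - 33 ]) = [-79, - 33,  -  71/11, - 71/13, 1/pi, 7/10,sqrt(5),9, 33.95,68, 82.26 ]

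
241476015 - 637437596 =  - 395961581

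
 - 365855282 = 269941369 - 635796651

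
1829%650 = 529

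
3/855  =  1/285 = 0.00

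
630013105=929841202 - 299828097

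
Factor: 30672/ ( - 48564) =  - 12/19 = -  2^2*3^1*19^( - 1 )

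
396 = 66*6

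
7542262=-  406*( - 18577)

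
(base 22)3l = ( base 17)52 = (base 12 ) 73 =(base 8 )127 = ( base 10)87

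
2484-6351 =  - 3867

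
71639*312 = 22351368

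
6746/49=137 + 33/49  =  137.67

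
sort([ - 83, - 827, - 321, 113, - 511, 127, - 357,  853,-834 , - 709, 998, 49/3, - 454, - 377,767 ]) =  [-834, - 827, - 709, - 511, - 454, - 377, - 357, - 321 , - 83  ,  49/3, 113, 127, 767,853,998 ] 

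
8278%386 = 172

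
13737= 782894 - 769157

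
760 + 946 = 1706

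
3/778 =3/778 = 0.00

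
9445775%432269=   368126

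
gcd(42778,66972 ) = 2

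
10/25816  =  5/12908 = 0.00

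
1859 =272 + 1587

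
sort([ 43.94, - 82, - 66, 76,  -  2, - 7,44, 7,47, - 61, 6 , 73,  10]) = [ - 82, - 66, - 61, - 7,-2,6,7,10,43.94,44 , 47, 73,76]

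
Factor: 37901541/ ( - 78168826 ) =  - 2^( - 1)*3^1*59^1  *214133^1*39084413^( - 1) 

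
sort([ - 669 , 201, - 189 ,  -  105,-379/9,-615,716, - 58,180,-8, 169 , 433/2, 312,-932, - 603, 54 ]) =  [ - 932,- 669, - 615, - 603, - 189, - 105, - 58,- 379/9, - 8,54 , 169, 180,  201, 433/2,312, 716]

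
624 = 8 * 78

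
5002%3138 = 1864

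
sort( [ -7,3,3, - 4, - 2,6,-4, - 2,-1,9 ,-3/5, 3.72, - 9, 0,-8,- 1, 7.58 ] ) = [ - 9, - 8,-7, - 4,-4, - 2,-2, - 1,-1, -3/5, 0,3, 3, 3.72,  6,7.58,9] 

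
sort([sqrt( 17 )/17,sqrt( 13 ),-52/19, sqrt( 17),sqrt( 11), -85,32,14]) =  [ -85  ,-52/19,sqrt( 17)/17,sqrt( 11),sqrt( 13), sqrt( 17),14 , 32 ]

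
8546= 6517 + 2029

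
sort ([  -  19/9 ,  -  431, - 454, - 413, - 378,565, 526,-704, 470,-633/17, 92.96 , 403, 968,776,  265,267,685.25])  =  [ - 704, - 454 , - 431,-413,  -  378, - 633/17, -19/9, 92.96,265,267, 403,470,  526, 565,685.25,776, 968]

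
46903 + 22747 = 69650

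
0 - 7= - 7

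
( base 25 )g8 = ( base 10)408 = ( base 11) 341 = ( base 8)630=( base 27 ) F3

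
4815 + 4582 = 9397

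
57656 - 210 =57446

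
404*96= 38784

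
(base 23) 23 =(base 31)1I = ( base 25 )1O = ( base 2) 110001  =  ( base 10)49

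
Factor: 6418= 2^1 * 3209^1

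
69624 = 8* 8703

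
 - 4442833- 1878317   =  - 6321150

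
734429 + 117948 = 852377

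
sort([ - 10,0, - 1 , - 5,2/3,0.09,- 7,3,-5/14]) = [-10,  -  7 ,  -  5, - 1,- 5/14,0,  0.09,2/3 , 3 ]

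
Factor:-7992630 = -2^1 * 3^2*5^1 * 88807^1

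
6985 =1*6985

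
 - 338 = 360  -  698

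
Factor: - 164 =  - 2^2 * 41^1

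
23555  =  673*35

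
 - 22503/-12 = 7501/4= 1875.25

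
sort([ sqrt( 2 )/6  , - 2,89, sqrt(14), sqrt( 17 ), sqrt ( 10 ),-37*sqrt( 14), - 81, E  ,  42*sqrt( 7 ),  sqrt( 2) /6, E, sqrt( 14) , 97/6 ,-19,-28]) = [-37*sqrt( 14 ),-81, - 28, - 19, - 2, sqrt(2) /6, sqrt( 2 ) /6,E, E,sqrt( 10 ),sqrt( 14 ),sqrt( 14),sqrt( 17 ),97/6, 89, 42*sqrt( 7)]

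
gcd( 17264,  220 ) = 4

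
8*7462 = 59696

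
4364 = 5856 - 1492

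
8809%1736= 129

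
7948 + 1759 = 9707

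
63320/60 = 3166/3 = 1055.33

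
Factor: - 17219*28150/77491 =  - 484714850/77491  =  - 2^1 * 5^2*67^1 * 257^1*563^1*77491^( - 1) 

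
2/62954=1/31477  =  0.00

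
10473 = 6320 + 4153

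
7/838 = 7/838 =0.01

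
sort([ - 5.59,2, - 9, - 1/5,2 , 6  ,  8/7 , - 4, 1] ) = [-9, - 5.59 , - 4,  -  1/5,  1, 8/7, 2, 2 , 6 ] 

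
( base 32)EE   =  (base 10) 462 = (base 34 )DK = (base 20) 132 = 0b111001110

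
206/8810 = 103/4405= 0.02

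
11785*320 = 3771200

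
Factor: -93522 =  - 2^1*3^1*11^1*13^1*109^1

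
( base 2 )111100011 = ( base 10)483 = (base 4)13203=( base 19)168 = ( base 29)gj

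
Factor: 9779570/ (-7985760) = - 977957/798576 = - 2^(  -  4)*3^(- 1)*31^1*127^ ( - 1)*131^ ( - 1)*31547^1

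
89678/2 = 44839 = 44839.00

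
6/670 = 3/335 = 0.01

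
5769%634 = 63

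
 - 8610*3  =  -25830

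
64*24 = 1536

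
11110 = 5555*2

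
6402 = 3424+2978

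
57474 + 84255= 141729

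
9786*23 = 225078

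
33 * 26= 858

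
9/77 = 9/77 = 0.12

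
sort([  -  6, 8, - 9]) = [-9, - 6,  8 ] 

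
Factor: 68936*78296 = 5397413056 = 2^6*7^1*1231^1*9787^1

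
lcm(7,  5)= 35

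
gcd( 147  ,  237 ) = 3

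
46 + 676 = 722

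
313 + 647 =960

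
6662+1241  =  7903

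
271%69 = 64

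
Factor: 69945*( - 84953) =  - 5942037585 = - 3^1*5^1*11^1*4663^1 * 7723^1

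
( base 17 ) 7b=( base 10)130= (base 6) 334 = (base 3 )11211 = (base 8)202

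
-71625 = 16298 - 87923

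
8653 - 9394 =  - 741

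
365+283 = 648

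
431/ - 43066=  -1 + 42635/43066= - 0.01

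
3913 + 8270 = 12183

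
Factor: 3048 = 2^3 * 3^1*127^1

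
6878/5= 6878/5 = 1375.60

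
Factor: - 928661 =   -  928661^1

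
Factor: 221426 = 2^1*19^1 *5827^1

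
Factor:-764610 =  - 2^1*3^1*5^1 * 7^1*11^1*331^1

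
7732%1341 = 1027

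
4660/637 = 7  +  201/637 = 7.32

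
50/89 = 50/89 = 0.56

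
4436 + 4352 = 8788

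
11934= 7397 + 4537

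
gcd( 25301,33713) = 1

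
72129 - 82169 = -10040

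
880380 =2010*438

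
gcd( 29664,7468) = 4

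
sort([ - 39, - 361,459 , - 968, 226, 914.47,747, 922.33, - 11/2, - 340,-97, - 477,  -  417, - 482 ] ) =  [ - 968, - 482,-477, - 417 , - 361, - 340, - 97, -39, - 11/2, 226, 459, 747 , 914.47,922.33]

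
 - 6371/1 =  - 6371 = - 6371.00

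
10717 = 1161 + 9556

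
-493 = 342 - 835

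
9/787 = 9/787 = 0.01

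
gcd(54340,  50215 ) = 55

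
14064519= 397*35427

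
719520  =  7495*96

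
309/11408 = 309/11408 = 0.03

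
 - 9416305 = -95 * 99119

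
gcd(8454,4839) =3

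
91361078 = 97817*934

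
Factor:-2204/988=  - 13^( - 1 )*29^1 = -29/13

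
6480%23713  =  6480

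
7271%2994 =1283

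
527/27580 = 527/27580 = 0.02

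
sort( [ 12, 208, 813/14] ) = [12,  813/14, 208 ]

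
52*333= 17316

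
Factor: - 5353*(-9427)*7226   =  2^1*11^1*53^1*101^1*857^1*3613^1 = 364643694206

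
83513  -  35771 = 47742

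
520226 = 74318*7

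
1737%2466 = 1737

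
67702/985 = 68 + 722/985 = 68.73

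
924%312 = 300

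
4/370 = 2/185 = 0.01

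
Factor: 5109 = 3^1*13^1*131^1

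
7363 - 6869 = 494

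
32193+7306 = 39499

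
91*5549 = 504959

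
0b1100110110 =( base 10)822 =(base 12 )586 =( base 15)39C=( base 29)sa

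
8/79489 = 8/79489 =0.00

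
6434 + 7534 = 13968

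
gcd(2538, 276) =6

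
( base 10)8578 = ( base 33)7sv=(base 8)20602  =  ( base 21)J9A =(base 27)BKJ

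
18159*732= 13292388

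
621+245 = 866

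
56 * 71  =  3976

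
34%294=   34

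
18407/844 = 18407/844 = 21.81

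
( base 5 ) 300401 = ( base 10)9476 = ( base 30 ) afq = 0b10010100000100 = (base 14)364c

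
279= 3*93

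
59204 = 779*76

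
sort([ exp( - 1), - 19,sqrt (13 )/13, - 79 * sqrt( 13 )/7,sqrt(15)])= [-79 * sqrt ( 13 ) /7 ,-19,sqrt ( 13 ) /13,exp( - 1),sqrt(15)]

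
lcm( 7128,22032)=242352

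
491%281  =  210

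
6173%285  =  188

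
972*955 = 928260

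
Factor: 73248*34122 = 2^6*3^2*7^1*11^2 * 47^1* 109^1=2499368256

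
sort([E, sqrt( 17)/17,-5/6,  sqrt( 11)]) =[ - 5/6, sqrt(17 ) /17,E, sqrt(11)]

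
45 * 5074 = 228330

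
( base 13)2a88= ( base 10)6196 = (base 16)1834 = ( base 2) 1100000110100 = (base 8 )14064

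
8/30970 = 4/15485  =  0.00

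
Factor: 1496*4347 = 2^3*3^3*7^1*11^1 * 17^1*23^1 = 6503112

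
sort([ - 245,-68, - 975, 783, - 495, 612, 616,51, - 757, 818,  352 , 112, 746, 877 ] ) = [ - 975, - 757, - 495, - 245,-68, 51, 112,352,612, 616,  746,783, 818, 877 ] 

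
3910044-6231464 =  - 2321420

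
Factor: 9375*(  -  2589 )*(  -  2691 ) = 3^4*5^5*13^1*23^1*863^1=65315615625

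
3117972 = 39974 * 78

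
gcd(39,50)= 1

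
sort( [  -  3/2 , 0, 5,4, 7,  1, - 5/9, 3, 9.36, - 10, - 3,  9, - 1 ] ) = [ - 10, - 3, - 3/2,-1, - 5/9, 0, 1, 3, 4, 5, 7,  9,  9.36]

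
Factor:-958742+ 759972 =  - 198770 = -2^1*5^1*11^1 * 13^1*139^1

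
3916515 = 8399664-4483149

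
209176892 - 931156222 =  - 721979330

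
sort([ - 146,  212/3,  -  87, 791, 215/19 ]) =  [ - 146, - 87, 215/19, 212/3, 791 ] 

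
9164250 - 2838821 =6325429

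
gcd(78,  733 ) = 1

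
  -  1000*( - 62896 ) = 62896000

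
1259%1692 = 1259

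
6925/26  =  266 + 9/26  =  266.35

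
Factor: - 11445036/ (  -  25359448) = 2^(-1 )*3^1 * 83^1*11491^1*3169931^( - 1) = 2861259/6339862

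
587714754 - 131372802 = 456341952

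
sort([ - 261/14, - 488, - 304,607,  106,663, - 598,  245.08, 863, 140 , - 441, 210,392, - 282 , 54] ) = [ -598, - 488,-441, - 304,-282,  -  261/14,54,106,140, 210,245.08 , 392,607,663,863 ]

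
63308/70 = 4522/5 =904.40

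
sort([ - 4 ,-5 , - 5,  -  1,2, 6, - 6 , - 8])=[-8, - 6,  -  5 , - 5, - 4 ,  -  1,2, 6]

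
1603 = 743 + 860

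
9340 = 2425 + 6915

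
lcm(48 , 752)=2256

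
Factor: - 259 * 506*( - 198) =25948692 =2^2*3^2* 7^1*11^2*23^1 * 37^1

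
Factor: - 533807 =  - 23^1*23209^1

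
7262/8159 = 7262/8159=0.89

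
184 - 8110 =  - 7926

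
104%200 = 104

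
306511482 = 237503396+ 69008086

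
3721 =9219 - 5498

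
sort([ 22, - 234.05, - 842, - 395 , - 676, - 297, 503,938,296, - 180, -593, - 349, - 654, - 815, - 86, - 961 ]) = [ - 961, - 842, - 815, - 676, - 654, - 593, - 395, - 349, - 297, - 234.05, - 180 , - 86,22,296,503 , 938 ]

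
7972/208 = 38 + 17/52 =38.33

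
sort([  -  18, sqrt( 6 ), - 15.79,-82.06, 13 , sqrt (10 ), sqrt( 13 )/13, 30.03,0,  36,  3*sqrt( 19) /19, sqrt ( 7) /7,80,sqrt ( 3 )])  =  [- 82.06,  -  18, - 15.79,0, sqrt( 13)/13,sqrt( 7)/7, 3*sqrt( 19 )/19, sqrt( 3 ),sqrt( 6 ),sqrt (10), 13  ,  30.03,36, 80]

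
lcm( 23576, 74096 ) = 518672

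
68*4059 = 276012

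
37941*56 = 2124696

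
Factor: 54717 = 3^1*13^1*23^1*61^1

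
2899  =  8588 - 5689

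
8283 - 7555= 728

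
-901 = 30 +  - 931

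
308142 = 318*969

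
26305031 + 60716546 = 87021577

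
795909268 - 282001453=513907815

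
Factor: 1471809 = 3^1*17^1 * 28859^1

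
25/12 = 25/12= 2.08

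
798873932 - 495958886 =302915046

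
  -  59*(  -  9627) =567993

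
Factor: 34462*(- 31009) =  - 2^1 * 11^1*2819^1*17231^1 = - 1068632158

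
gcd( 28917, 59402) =7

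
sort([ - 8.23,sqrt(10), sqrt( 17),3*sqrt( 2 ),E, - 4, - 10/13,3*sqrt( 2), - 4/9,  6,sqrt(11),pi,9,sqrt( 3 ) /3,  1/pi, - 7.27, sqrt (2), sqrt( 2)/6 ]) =[ - 8.23, - 7.27 , -4, - 10/13, - 4/9, sqrt( 2)/6, 1/pi,sqrt( 3 ) /3,sqrt( 2),E, pi,sqrt( 10),sqrt( 11),sqrt( 17), 3*sqrt( 2 ), 3*sqrt(2), 6, 9]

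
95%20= 15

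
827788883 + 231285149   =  1059074032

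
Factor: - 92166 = - 2^1*3^1*15361^1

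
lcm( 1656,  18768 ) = 56304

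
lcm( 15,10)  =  30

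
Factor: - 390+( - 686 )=-2^2*269^1  =  -  1076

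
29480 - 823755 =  - 794275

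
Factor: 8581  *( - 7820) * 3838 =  - 2^3 * 5^1*17^1 * 19^1 * 23^1 * 101^1*8581^1 = - 257542925960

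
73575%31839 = 9897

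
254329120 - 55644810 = 198684310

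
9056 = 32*283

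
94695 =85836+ 8859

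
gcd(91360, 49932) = 4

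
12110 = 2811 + 9299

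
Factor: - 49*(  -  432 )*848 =17950464= 2^8*3^3*7^2*53^1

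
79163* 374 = 29606962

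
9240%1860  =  1800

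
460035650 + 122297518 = 582333168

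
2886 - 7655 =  - 4769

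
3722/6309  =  3722/6309=0.59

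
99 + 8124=8223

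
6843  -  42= 6801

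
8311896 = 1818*4572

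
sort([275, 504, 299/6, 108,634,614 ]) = [299/6,108,275, 504,614 , 634] 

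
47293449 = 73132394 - 25838945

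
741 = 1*741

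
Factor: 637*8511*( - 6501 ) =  - 3^2* 7^2*11^1 * 13^1*197^1 * 2837^1 = - 35245217007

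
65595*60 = 3935700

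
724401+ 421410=1145811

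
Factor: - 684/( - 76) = 3^2 = 9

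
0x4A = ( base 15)4e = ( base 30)2e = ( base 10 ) 74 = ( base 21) 3B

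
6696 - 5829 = 867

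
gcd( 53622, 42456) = 6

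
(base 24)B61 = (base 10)6481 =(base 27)8o1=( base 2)1100101010001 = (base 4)1211101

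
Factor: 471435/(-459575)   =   - 159/155 = - 3^1*5^ ( - 1)*31^(-1)*53^1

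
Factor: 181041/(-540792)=-2^ (-3) *3^( -1 ) * 29^(-1) * 233^1 = - 233/696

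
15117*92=1390764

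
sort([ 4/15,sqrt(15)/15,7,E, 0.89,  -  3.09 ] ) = [ - 3.09,  sqrt( 15 )/15,4/15, 0.89, E, 7] 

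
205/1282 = 205/1282=   0.16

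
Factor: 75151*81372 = 2^2*3^1 * 223^1*337^1 * 6781^1 =6115187172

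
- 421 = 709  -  1130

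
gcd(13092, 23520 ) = 12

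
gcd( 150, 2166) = 6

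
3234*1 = 3234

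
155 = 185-30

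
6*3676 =22056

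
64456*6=386736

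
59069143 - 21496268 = 37572875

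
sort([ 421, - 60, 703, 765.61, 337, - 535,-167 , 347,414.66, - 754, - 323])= [ - 754,-535, - 323,  -  167, - 60,337, 347, 414.66,421,703,765.61 ] 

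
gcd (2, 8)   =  2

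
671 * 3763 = 2524973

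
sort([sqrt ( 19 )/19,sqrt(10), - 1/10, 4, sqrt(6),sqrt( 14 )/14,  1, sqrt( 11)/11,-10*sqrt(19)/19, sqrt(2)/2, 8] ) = [-10*sqrt( 19)/19, - 1/10,sqrt( 19 )/19, sqrt( 14 )/14, sqrt( 11)/11,sqrt( 2)/2, 1, sqrt( 6) , sqrt(10 ),4,  8 ] 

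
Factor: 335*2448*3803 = 2^4*3^2*5^1*17^1*67^1*3803^1 =3118764240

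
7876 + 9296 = 17172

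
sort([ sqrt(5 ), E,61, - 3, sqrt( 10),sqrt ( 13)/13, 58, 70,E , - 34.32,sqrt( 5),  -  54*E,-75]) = [  -  54*E,  -  75, - 34.32, - 3 , sqrt ( 13 )/13 , sqrt( 5),sqrt( 5), E,E,sqrt(10 ),58 , 61, 70] 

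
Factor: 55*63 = 3^2*5^1*7^1 * 11^1 = 3465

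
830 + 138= 968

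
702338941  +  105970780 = 808309721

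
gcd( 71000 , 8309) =1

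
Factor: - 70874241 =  - 3^1*17^1* 443^1*3137^1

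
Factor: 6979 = 7^1*997^1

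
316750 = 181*1750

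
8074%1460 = 774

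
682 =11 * 62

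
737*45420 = 33474540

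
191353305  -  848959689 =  - 657606384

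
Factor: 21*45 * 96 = 2^5*3^4*5^1*7^1 = 90720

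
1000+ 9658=10658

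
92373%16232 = 11213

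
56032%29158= 26874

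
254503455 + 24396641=278900096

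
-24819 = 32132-56951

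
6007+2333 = 8340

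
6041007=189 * 31963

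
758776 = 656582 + 102194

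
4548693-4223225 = 325468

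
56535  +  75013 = 131548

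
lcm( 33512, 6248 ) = 368632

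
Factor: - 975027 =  - 3^1*325009^1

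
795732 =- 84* ( - 9473)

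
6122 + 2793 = 8915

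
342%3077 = 342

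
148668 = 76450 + 72218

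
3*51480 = 154440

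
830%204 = 14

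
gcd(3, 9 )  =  3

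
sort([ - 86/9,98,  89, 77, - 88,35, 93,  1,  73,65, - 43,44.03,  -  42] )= [ - 88,- 43, - 42, - 86/9 , 1,  35, 44.03,65, 73, 77, 89, 93, 98] 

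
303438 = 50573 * 6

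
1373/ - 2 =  - 687 +1/2=-686.50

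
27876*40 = 1115040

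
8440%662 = 496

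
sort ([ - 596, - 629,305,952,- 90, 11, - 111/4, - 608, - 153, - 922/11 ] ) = [ - 629, -608, - 596, - 153, - 90,  -  922/11, - 111/4, 11,305,952] 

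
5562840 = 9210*604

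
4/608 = 1/152 = 0.01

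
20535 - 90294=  - 69759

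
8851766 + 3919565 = 12771331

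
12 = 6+6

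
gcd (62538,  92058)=6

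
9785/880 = 1957/176=11.12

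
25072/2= 12536  =  12536.00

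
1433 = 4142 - 2709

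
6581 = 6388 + 193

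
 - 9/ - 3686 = 9/3686 = 0.00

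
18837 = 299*63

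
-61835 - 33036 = - 94871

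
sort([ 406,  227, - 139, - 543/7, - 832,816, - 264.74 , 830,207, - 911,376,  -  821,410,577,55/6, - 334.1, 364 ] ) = [ - 911, - 832, -821,  -  334.1, - 264.74, - 139, - 543/7, 55/6, 207,227,  364, 376, 406,410, 577, 816, 830] 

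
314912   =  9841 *32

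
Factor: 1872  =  2^4  *3^2*13^1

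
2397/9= 266+1/3  =  266.33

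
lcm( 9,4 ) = 36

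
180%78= 24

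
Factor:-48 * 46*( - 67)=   147936 = 2^5*3^1*23^1*67^1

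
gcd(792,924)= 132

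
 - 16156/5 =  - 3232 + 4/5 = - 3231.20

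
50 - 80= - 30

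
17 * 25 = 425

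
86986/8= 10873 + 1/4 = 10873.25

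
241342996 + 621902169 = 863245165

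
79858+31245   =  111103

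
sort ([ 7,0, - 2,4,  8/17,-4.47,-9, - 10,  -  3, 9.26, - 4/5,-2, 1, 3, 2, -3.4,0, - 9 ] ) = [-10, - 9,  -  9 , - 4.47, - 3.4,-3, - 2, - 2, - 4/5,0 , 0,8/17,1,2,3, 4,7,9.26]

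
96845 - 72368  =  24477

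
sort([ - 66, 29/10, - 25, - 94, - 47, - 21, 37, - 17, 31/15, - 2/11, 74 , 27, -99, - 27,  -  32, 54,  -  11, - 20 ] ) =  [-99, - 94, - 66, - 47, - 32,-27, - 25, - 21, - 20, - 17,-11,-2/11 , 31/15,  29/10, 27 , 37,54 , 74 ] 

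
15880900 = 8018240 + 7862660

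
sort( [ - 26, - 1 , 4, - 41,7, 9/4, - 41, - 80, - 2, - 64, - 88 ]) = [ - 88, - 80,- 64, - 41,-41, - 26, - 2, - 1 , 9/4,4 , 7 ] 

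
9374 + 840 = 10214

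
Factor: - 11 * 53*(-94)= 54802 = 2^1*11^1*47^1*53^1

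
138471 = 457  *303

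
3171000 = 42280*75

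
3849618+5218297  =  9067915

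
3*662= 1986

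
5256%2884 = 2372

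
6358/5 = 1271+3/5=1271.60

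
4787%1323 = 818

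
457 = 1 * 457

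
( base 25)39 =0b1010100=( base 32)2K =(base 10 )84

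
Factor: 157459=101^1*1559^1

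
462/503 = 462/503=0.92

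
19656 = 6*3276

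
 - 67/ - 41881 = 67/41881 = 0.00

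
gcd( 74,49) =1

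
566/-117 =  - 566/117 = -4.84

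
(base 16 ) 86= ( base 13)a4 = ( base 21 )68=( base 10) 134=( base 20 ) 6E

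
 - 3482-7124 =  - 10606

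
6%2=0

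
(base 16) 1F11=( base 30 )8p3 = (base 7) 32121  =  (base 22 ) G9B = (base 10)7953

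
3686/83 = 3686/83 = 44.41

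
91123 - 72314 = 18809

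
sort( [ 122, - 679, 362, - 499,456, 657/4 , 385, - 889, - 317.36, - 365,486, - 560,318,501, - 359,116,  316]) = [ - 889,-679, - 560, - 499,-365,-359 ,- 317.36,116 , 122, 657/4,  316, 318, 362 , 385,456,486,501] 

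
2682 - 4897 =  - 2215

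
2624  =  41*64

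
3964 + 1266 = 5230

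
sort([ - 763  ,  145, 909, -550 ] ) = [ - 763, - 550,  145,909 ]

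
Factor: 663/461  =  3^1*13^1*  17^1*461^( - 1 )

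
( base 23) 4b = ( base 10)103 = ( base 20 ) 53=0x67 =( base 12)87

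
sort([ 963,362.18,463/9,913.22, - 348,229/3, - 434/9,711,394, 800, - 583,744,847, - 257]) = [ - 583, - 348, - 257,-434/9,  463/9,229/3,  362.18,394,711,744,800,847, 913.22,963 ]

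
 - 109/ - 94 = 109/94=1.16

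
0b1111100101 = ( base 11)827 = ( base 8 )1745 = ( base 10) 997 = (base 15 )467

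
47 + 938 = 985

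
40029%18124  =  3781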